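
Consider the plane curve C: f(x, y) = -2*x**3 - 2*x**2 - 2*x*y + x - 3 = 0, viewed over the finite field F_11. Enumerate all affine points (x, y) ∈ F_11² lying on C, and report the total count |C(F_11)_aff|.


Affine F_11-points: {(1, 8), (2, 2), (3, 10), (4, 9), (5, 1), (6, 5), (7, 4), (8, 6), (9, 2), (10, 2)}; count = 10.

For each of the 121 pairs (x, y) ∈ F_11², evaluate f(x, y) mod 11. Record the zeros.
  x = 0: [0↦8, 1↦8, 2↦8, 3↦8, 4↦8, 5↦8, 6↦8, 7↦8, 8↦8, 9↦8, 10↦8]  zeros at y ∈ ∅
  x = 1: [0↦5, 1↦3, 2↦1, 3↦10, 4↦8, 5↦6, 6↦4, 7↦2, 8↦0, 9↦9, 10↦7]  zeros at y ∈ {8}
  x = 2: [0↦8, 1↦4, 2↦0, 3↦7, 4↦3, 5↦10, 6↦6, 7↦2, 8↦9, 9↦5, 10↦1]  zeros at y ∈ {2}
  x = 3: [0↦5, 1↦10, 2↦4, 3↦9, 4↦3, 5↦8, 6↦2, 7↦7, 8↦1, 9↦6, 10↦0]  zeros at y ∈ {10}
  x = 4: [0↦6, 1↦9, 2↦1, 3↦4, 4↦7, 5↦10, 6↦2, 7↦5, 8↦8, 9↦0, 10↦3]  zeros at y ∈ {9}
  x = 5: [0↦10, 1↦0, 2↦1, 3↦2, 4↦3, 5↦4, 6↦5, 7↦6, 8↦7, 9↦8, 10↦9]  zeros at y ∈ {1}
  x = 6: [0↦5, 1↦4, 2↦3, 3↦2, 4↦1, 5↦0, 6↦10, 7↦9, 8↦8, 9↦7, 10↦6]  zeros at y ∈ {5}
  x = 7: [0↦1, 1↦9, 2↦6, 3↦3, 4↦0, 5↦8, 6↦5, 7↦2, 8↦10, 9↦7, 10↦4]  zeros at y ∈ {4}
  x = 8: [0↦8, 1↦3, 2↦9, 3↦4, 4↦10, 5↦5, 6↦0, 7↦6, 8↦1, 9↦7, 10↦2]  zeros at y ∈ {6}
  x = 9: [0↦3, 1↦7, 2↦0, 3↦4, 4↦8, 5↦1, 6↦5, 7↦9, 8↦2, 9↦6, 10↦10]  zeros at y ∈ {2}
  x = 10: [0↦7, 1↦9, 2↦0, 3↦2, 4↦4, 5↦6, 6↦8, 7↦10, 8↦1, 9↦3, 10↦5]  zeros at y ∈ {2}
Collecting zeros: affine points = {(1, 8), (2, 2), (3, 10), (4, 9), (5, 1), (6, 5), (7, 4), (8, 6), (9, 2), (10, 2)}.
Total count |C(F_11)_aff| = 10.


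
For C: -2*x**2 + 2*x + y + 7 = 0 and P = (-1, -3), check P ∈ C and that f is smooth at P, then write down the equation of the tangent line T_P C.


Tangent line at P: 6*x + y + 9 = 0.

Step 1: f(-1, -3) = 0, so P lies on C.
Step 2: partial derivatives
  f_x(x, y) = 2 - 4*x, f_y(x, y) = 1.
  f_x(P) = 6, f_y(P) = 1 (gradient nonzero, so P is smooth).
Step 3: tangent line at P: 6·(x − -1) + 1·(y − -3) = 0.
Expanding: 6*x + y + 9 = 0.


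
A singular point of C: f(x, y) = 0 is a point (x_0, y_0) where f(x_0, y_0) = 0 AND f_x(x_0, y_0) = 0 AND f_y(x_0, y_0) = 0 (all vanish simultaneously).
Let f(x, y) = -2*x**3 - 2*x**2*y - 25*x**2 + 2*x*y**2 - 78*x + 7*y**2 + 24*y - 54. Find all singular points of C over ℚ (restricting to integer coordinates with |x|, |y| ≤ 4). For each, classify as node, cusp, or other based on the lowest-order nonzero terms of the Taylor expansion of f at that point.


Singular points: {(-3, -3)}; classification: node.

Compute partial derivatives:
  f_x = -6*x**2 - 4*x*y - 50*x + 2*y**2 - 78.
  f_y = -2*x**2 + 4*x*y + 14*y + 24.
Scan x_0 ∈ {−4, ..., 4}. For each x_0, f_y(x_0, y) is a polynomial in y; find its integer roots y ∈ {−4, ..., 4}, then test f_x and f at those candidates.
  x = -4: f_y(-4, y) = -2*y - 8; vanishes at y ∈ {-4}. (-4, -4): f_x = -6 ≠ 0.
  x = -3: f_y(-3, y) = 2*y + 6; vanishes at y ∈ {-3}. (-3, -3): f_x = 0, f = 0 — SINGULAR.
  x = -2: f_y(-2, y) = 6*y + 16; no integer root y with |y| ≤ 4.
  x = -1: f_y(-1, y) = 10*y + 22; no integer root y with |y| ≤ 4.
  x = 0: f_y(0, y) = 14*y + 24; no integer root y with |y| ≤ 4.
  x = 1: f_y(1, y) = 18*y + 22; no integer root y with |y| ≤ 4.
  x = 2: f_y(2, y) = 22*y + 16; no integer root y with |y| ≤ 4.
  x = 3: f_y(3, y) = 26*y + 6; no integer root y with |y| ≤ 4.
  x = 4: f_y(4, y) = 30*y - 8; no integer root y with |y| ≤ 4.
Only singular point on the grid: (-3, -3).
Classify: substitute x = -3 + u, y = -3 + v and expand: f = -2*u**3 - 2*u**2*v - u**2 + 2*u*v**2 + v**2.
No constant or linear terms (consistent with a singular point). Quadratic part: -u**2 + v**2. Cubic part: -2*u**3 - 2*u**2*v + 2*u*v**2.
The quadratic part v**2 - u**2 = (v − u)(v + u) splits into two distinct linear factors, so there are two distinct tangent lines y − -3 = ±(x − -3) — this is a node (ordinary double point).
Classification: node.


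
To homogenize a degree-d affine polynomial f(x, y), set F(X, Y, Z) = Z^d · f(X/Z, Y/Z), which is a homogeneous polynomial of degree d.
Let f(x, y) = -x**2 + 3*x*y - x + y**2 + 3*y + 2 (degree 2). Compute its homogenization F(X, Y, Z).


F(X, Y, Z) = -X**2 + 3*X*Y - X*Z + Y**2 + 3*Y*Z + 2*Z**2

deg(f) = 2.
Substitute x = X/Z, y = Y/Z into f, then multiply by Z^2.
  monomial -1·x^2·y^0 ↦ -1·X^2·Y^0·Z^0.
  monomial 3·x^1·y^1 ↦ 3·X^1·Y^1·Z^0.
  monomial -1·x^1·y^0 ↦ -1·X^1·Y^0·Z^1.
  monomial 1·x^0·y^2 ↦ 1·X^0·Y^2·Z^0.
  monomial 3·x^0·y^1 ↦ 3·X^0·Y^1·Z^1.
  monomial 2·x^0·y^0 ↦ 2·X^0·Y^0·Z^2.
Collecting: F(X, Y, Z) = -X**2 + 3*X*Y - X*Z + Y**2 + 3*Y*Z + 2*Z**2.


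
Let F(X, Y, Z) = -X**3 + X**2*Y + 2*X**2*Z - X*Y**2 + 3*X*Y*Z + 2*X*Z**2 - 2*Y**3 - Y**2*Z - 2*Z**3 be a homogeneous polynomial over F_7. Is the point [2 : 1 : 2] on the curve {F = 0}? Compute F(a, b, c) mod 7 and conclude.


F(2,1,2) ≡ 4 (mod 7); P is NOT on the curve.

Evaluate F(2, 1, 2) term-by-term (mod 7).
  -X**3 ↦ -1·8·1·1 = -8
  X**2*Y ↦ 1·4·1·1 = 4
  2*X**2*Z ↦ 2·4·1·2 = 16
  -X*Y**2 ↦ -1·2·1·1 = -2
  3*X*Y*Z ↦ 3·2·1·2 = 12
  2*X*Z**2 ↦ 2·2·1·4 = 16
  -2*Y**3 ↦ -2·1·1·1 = -2
  -Y**2*Z ↦ -1·1·1·2 = -2
  -2*Z**3 ↦ -2·1·1·8 = -16
Sum: F(2, 1, 2) = (-8) + (4) + (16) + (-2) + (12) + (16) + (-2) + (-2) + (-16) = 18.
Reducing mod 7: 18 ≡ 4 (mod 7).
Since F(a, b, c) ≡ 4 ≠ 0 (mod 7), P does NOT lie on the curve.


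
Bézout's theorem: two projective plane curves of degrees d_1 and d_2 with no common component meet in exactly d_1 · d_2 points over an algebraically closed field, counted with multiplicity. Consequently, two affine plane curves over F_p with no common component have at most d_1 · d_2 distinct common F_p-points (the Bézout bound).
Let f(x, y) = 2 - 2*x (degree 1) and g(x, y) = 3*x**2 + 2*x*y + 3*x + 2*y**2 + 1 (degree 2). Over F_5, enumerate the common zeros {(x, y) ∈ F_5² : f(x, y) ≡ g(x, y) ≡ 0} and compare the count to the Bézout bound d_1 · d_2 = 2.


Common zeros: ∅; count = 0; Bézout bound = 2.

deg(f) = 1, deg(g) = 2, so Bézout bound = 2.
Scan x ∈ F_5. For each x, list the y ∈ F_5 with f(x, y) ≡ 0 and those with g(x, y) ≡ 0 (mod 5); the common zeros in that column are the intersection.
  x = 0: f ≡ 0 at y ∈ ∅; g ≡ 0 at y ∈ ∅; common: ∅.
  x = 1: f ≡ 0 at y ∈ {0, 1, 2, 3, 4}; g ≡ 0 at y ∈ ∅; common: ∅.
  x = 2: f ≡ 0 at y ∈ ∅; g ≡ 0 at y ∈ {1, 2}; common: ∅.
  x = 3: f ≡ 0 at y ∈ ∅; g ≡ 0 at y ∈ {1}; common: ∅.
  x = 4: f ≡ 0 at y ∈ ∅; g ≡ 0 at y ∈ {2, 4}; common: ∅.
Collecting: common zeros = ∅, so the count is 0.
Comparison with the Bézout bound: 0 ≤ 2 = deg(f)·deg(g), as expected for curves with no common component (the affine F_5-count falls short of the bound because intersections may lie at infinity, over extension fields, or carry multiplicity).


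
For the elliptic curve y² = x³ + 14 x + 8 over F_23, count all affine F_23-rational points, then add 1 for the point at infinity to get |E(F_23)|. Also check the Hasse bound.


Affine points = {(0, 10), (0, 13), (1, 0), (3, 10), (3, 13), (4, 6), (4, 17), (6, 3), (6, 20), (7, 9), (7, 14), (9, 9), (9, 14), (12, 8), (12, 15), (13, 8), (13, 15), (14, 2), (14, 21), (16, 2), (16, 21), (19, 7), (19, 16), (20, 10), (20, 13), (21, 8), (21, 15), (22, 4), (22, 19)}; affine count = 29; |E(F_23)| = 30.

Discriminant check: Δ ∝ 4a³ + 27b² = 4·14³ + 27·8² = 4·2744 + 27·64 ≡ 8 (mod 23). Nonzero ⇒ E is nonsingular.
For each x ∈ F_23, compute rhs = x³ + 14·x + 8 mod 23, then count y ∈ F_23 with y² ≡ rhs.
  x = 0: rhs = 8, matching y values: 10, 13 (2 points).
  x = 1: rhs = 0, matching y values: 0 (1 points).
  x = 2: rhs = 21, matching y values: none (0 points).
  x = 3: rhs = 8, matching y values: 10, 13 (2 points).
  x = 4: rhs = 13, matching y values: 6, 17 (2 points).
  x = 5: rhs = 19, matching y values: none (0 points).
  x = 6: rhs = 9, matching y values: 3, 20 (2 points).
  x = 7: rhs = 12, matching y values: 9, 14 (2 points).
  x = 8: rhs = 11, matching y values: none (0 points).
  x = 9: rhs = 12, matching y values: 9, 14 (2 points).
  x = 10: rhs = 21, matching y values: none (0 points).
  x = 11: rhs = 21, matching y values: none (0 points).
  x = 12: rhs = 18, matching y values: 8, 15 (2 points).
  x = 13: rhs = 18, matching y values: 8, 15 (2 points).
  x = 14: rhs = 4, matching y values: 2, 21 (2 points).
  x = 15: rhs = 5, matching y values: none (0 points).
  x = 16: rhs = 4, matching y values: 2, 21 (2 points).
  x = 17: rhs = 7, matching y values: none (0 points).
  x = 18: rhs = 20, matching y values: none (0 points).
  x = 19: rhs = 3, matching y values: 7, 16 (2 points).
  x = 20: rhs = 8, matching y values: 10, 13 (2 points).
  x = 21: rhs = 18, matching y values: 8, 15 (2 points).
  x = 22: rhs = 16, matching y values: 4, 19 (2 points).
Total affine count: 29.
Full point count |E(F_23)| = 29 + 1 = 30.
Hasse bound: |30 − (23+1)| = |6| = 6 ≤ 2√23 ≈ 9.5917 ✓.


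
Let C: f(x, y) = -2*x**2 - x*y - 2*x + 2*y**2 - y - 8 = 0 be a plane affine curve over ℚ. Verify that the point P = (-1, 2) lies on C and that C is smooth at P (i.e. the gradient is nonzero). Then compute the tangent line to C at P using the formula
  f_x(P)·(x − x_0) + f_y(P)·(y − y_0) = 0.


Tangent line at P: 8*y - 16 = 0.

Step 1: f(-1, 2) = 0, so P lies on C.
Step 2: partial derivatives
  f_x(x, y) = -4*x - y - 2, f_y(x, y) = -x + 4*y - 1.
  f_x(P) = 0, f_y(P) = 8 (gradient nonzero, so P is smooth).
Step 3: tangent line at P: 0·(x − -1) + 8·(y − 2) = 0.
Expanding: 8*y - 16 = 0.


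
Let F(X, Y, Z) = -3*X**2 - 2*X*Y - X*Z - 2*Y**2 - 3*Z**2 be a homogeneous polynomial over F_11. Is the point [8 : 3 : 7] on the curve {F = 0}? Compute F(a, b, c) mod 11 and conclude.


F(8,3,7) ≡ 1 (mod 11); P is NOT on the curve.

Evaluate F(8, 3, 7) term-by-term (mod 11).
  -3*X**2 ↦ -3·64·1·1 = -192
  -2*X*Y ↦ -2·8·3·1 = -48
  -X*Z ↦ -1·8·1·7 = -56
  -2*Y**2 ↦ -2·1·9·1 = -18
  -3*Z**2 ↦ -3·1·1·49 = -147
Sum: F(8, 3, 7) = (-192) + (-48) + (-56) + (-18) + (-147) = -461.
Reducing mod 11: -461 ≡ 1 (mod 11).
Since F(a, b, c) ≡ 1 ≠ 0 (mod 11), P does NOT lie on the curve.


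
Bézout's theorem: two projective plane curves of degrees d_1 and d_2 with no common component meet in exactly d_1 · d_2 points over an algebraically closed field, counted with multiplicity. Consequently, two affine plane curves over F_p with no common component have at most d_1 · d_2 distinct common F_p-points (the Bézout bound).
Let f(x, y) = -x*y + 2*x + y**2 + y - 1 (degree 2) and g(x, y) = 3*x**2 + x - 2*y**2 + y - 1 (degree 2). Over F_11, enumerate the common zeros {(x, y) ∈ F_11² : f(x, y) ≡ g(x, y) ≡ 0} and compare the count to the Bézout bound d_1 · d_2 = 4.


Common zeros: {(10, 1)}; count = 1; Bézout bound = 4.

deg(f) = 2, deg(g) = 2, so Bézout bound = 4.
Scan x ∈ F_11. For each x, list the y ∈ F_11 with f(x, y) ≡ 0 and those with g(x, y) ≡ 0 (mod 11); the common zeros in that column are the intersection.
  x = 0: f ≡ 0 at y ∈ {3, 7}; g ≡ 0 at y ∈ {8, 9}; common: ∅.
  x = 1: f ≡ 0 at y ∈ ∅; g ≡ 0 at y ∈ {7, 10}; common: ∅.
  x = 2: f ≡ 0 at y ∈ {6}; g ≡ 0 at y ∈ ∅; common: ∅.
  x = 3: f ≡ 0 at y ∈ ∅; g ≡ 0 at y ∈ ∅; common: ∅.
  x = 4: f ≡ 0 at y ∈ {4, 10}; g ≡ 0 at y ∈ ∅; common: ∅.
  x = 5: f ≡ 0 at y ∈ ∅; g ≡ 0 at y ∈ ∅; common: ∅.
  x = 6: f ≡ 0 at y ∈ {0, 5}; g ≡ 0 at y ∈ {7, 10}; common: ∅.
  x = 7: f ≡ 0 at y ∈ ∅; g ≡ 0 at y ∈ {8, 9}; common: ∅.
  x = 8: f ≡ 0 at y ∈ {9}; g ≡ 0 at y ∈ {1, 5}; common: ∅.
  x = 9: f ≡ 0 at y ∈ ∅; g ≡ 0 at y ∈ ∅; common: ∅.
  x = 10: f ≡ 0 at y ∈ {1, 8}; g ≡ 0 at y ∈ {1, 5}; common: {1}.
Collecting: common zeros = {(10, 1)}, so the count is 1.
Comparison with the Bézout bound: 1 ≤ 4 = deg(f)·deg(g), as expected for curves with no common component (the affine F_11-count falls short of the bound because intersections may lie at infinity, over extension fields, or carry multiplicity).


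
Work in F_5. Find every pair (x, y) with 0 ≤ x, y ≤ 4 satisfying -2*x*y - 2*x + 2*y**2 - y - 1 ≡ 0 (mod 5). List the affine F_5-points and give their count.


Affine F_5-points: {(0, 1), (0, 2), (2, 0), (3, 3)}; count = 4.

For each of the 25 pairs (x, y) ∈ F_5², evaluate f(x, y) mod 5. Record the zeros.
  x = 0: [0↦4, 1↦0, 2↦0, 3↦4, 4↦2]  zeros at y ∈ {1, 2}
  x = 1: [0↦2, 1↦1, 2↦4, 3↦1, 4↦2]  zeros at y ∈ ∅
  x = 2: [0↦0, 1↦2, 2↦3, 3↦3, 4↦2]  zeros at y ∈ {0}
  x = 3: [0↦3, 1↦3, 2↦2, 3↦0, 4↦2]  zeros at y ∈ {3}
  x = 4: [0↦1, 1↦4, 2↦1, 3↦2, 4↦2]  zeros at y ∈ ∅
Collecting zeros: affine points = {(0, 1), (0, 2), (2, 0), (3, 3)}.
Total count |C(F_5)_aff| = 4.


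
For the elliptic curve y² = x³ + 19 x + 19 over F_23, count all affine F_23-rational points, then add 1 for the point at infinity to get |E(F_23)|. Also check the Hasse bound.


Affine points = {(1, 4), (1, 19), (5, 3), (5, 20), (6, 2), (6, 21), (7, 9), (7, 14), (8, 4), (8, 19), (10, 6), (10, 17), (11, 8), (11, 15), (13, 5), (13, 18), (14, 4), (14, 19), (16, 7), (16, 16), (18, 11), (18, 12), (20, 2), (20, 21)}; affine count = 24; |E(F_23)| = 25.

Discriminant check: Δ ∝ 4a³ + 27b² = 4·19³ + 27·19² = 4·6859 + 27·361 ≡ 15 (mod 23). Nonzero ⇒ E is nonsingular.
For each x ∈ F_23, compute rhs = x³ + 19·x + 19 mod 23, then count y ∈ F_23 with y² ≡ rhs.
  x = 0: rhs = 19, matching y values: none (0 points).
  x = 1: rhs = 16, matching y values: 4, 19 (2 points).
  x = 2: rhs = 19, matching y values: none (0 points).
  x = 3: rhs = 11, matching y values: none (0 points).
  x = 4: rhs = 21, matching y values: none (0 points).
  x = 5: rhs = 9, matching y values: 3, 20 (2 points).
  x = 6: rhs = 4, matching y values: 2, 21 (2 points).
  x = 7: rhs = 12, matching y values: 9, 14 (2 points).
  x = 8: rhs = 16, matching y values: 4, 19 (2 points).
  x = 9: rhs = 22, matching y values: none (0 points).
  x = 10: rhs = 13, matching y values: 6, 17 (2 points).
  x = 11: rhs = 18, matching y values: 8, 15 (2 points).
  x = 12: rhs = 20, matching y values: none (0 points).
  x = 13: rhs = 2, matching y values: 5, 18 (2 points).
  x = 14: rhs = 16, matching y values: 4, 19 (2 points).
  x = 15: rhs = 22, matching y values: none (0 points).
  x = 16: rhs = 3, matching y values: 7, 16 (2 points).
  x = 17: rhs = 11, matching y values: none (0 points).
  x = 18: rhs = 6, matching y values: 11, 12 (2 points).
  x = 19: rhs = 17, matching y values: none (0 points).
  x = 20: rhs = 4, matching y values: 2, 21 (2 points).
  x = 21: rhs = 19, matching y values: none (0 points).
  x = 22: rhs = 22, matching y values: none (0 points).
Total affine count: 24.
Full point count |E(F_23)| = 24 + 1 = 25.
Hasse bound: |25 − (23+1)| = |1| = 1 ≤ 2√23 ≈ 9.5917 ✓.


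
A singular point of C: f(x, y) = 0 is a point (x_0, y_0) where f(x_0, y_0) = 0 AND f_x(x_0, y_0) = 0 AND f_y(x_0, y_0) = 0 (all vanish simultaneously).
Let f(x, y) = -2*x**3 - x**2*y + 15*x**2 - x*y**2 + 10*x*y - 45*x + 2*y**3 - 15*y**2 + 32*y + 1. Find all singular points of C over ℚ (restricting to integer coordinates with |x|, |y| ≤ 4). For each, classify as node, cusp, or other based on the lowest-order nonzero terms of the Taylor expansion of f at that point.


Singular points: {(2, 3)}; classification: cusp.

Compute partial derivatives:
  f_x = -6*x**2 - 2*x*y + 30*x - y**2 + 10*y - 45.
  f_y = -x**2 - 2*x*y + 10*x + 6*y**2 - 30*y + 32.
Scan x_0 ∈ {−4, ..., 4}. For each x_0, f_y(x_0, y) is a polynomial in y; find its integer roots y ∈ {−4, ..., 4}, then test f_x and f at those candidates.
  x = -4: f_y(-4, y) = 6*y**2 - 22*y - 24; no integer root y with |y| ≤ 4.
  x = -3: f_y(-3, y) = 6*y**2 - 24*y - 7; no integer root y with |y| ≤ 4.
  x = -2: f_y(-2, y) = 6*y**2 - 26*y + 8; vanishes at y ∈ {4}. (-2, 4): f_x = -89 ≠ 0.
  x = -1: f_y(-1, y) = 6*y**2 - 28*y + 21; no integer root y with |y| ≤ 4.
  x = 0: f_y(0, y) = 6*y**2 - 30*y + 32; no integer root y with |y| ≤ 4.
  x = 1: f_y(1, y) = 6*y**2 - 32*y + 41; no integer root y with |y| ≤ 4.
  x = 2: f_y(2, y) = 6*y**2 - 34*y + 48; vanishes at y ∈ {3}. (2, 3): f_x = 0, f = 0 — SINGULAR.
  x = 3: f_y(3, y) = 6*y**2 - 36*y + 53; no integer root y with |y| ≤ 4.
  x = 4: f_y(4, y) = 6*y**2 - 38*y + 56; vanishes at y ∈ {4}. (4, 4): f_x = -29 ≠ 0.
Only singular point on the grid: (2, 3).
Classify: substitute x = 2 + u, y = 3 + v and expand: f = -2*u**3 - u**2*v - u*v**2 + 2*v**3 + v**2.
No constant or linear terms (consistent with a singular point). Quadratic part: v**2. Cubic part: -2*u**3 - u**2*v - u*v**2 + 2*v**3.
The quadratic part v**2 is a perfect square, so there is a single (double) tangent line v = 0, i.e. y = 3. Restricting the cubic part to that line (v = 0) leaves -2*u**3 ≠ 0, so f is not divisible by v and the branch is v² ≈ 2*u**3 to lowest order — this is a cusp.
Classification: cusp.


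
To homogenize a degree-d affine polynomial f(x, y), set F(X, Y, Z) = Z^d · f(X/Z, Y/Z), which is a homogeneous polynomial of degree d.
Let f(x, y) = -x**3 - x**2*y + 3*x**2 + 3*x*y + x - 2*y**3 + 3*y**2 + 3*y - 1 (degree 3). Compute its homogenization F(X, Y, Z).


F(X, Y, Z) = -X**3 - X**2*Y + 3*X**2*Z + 3*X*Y*Z + X*Z**2 - 2*Y**3 + 3*Y**2*Z + 3*Y*Z**2 - Z**3

deg(f) = 3.
Substitute x = X/Z, y = Y/Z into f, then multiply by Z^3.
  monomial -1·x^3·y^0 ↦ -1·X^3·Y^0·Z^0.
  monomial -1·x^2·y^1 ↦ -1·X^2·Y^1·Z^0.
  monomial 3·x^2·y^0 ↦ 3·X^2·Y^0·Z^1.
  monomial 3·x^1·y^1 ↦ 3·X^1·Y^1·Z^1.
  monomial 1·x^1·y^0 ↦ 1·X^1·Y^0·Z^2.
  monomial -2·x^0·y^3 ↦ -2·X^0·Y^3·Z^0.
  monomial 3·x^0·y^2 ↦ 3·X^0·Y^2·Z^1.
  monomial 3·x^0·y^1 ↦ 3·X^0·Y^1·Z^2.
  monomial -1·x^0·y^0 ↦ -1·X^0·Y^0·Z^3.
Collecting: F(X, Y, Z) = -X**3 - X**2*Y + 3*X**2*Z + 3*X*Y*Z + X*Z**2 - 2*Y**3 + 3*Y**2*Z + 3*Y*Z**2 - Z**3.


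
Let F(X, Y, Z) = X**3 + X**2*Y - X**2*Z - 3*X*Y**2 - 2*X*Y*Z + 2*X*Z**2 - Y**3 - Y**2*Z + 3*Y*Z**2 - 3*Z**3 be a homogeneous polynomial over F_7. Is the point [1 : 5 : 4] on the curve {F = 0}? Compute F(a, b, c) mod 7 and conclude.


F(1,5,4) ≡ 1 (mod 7); P is NOT on the curve.

Evaluate F(1, 5, 4) term-by-term (mod 7).
  X**3 ↦ 1·1·1·1 = 1
  X**2*Y ↦ 1·1·5·1 = 5
  -X**2*Z ↦ -1·1·1·4 = -4
  -3*X*Y**2 ↦ -3·1·25·1 = -75
  -2*X*Y*Z ↦ -2·1·5·4 = -40
  2*X*Z**2 ↦ 2·1·1·16 = 32
  -Y**3 ↦ -1·1·125·1 = -125
  -Y**2*Z ↦ -1·1·25·4 = -100
  3*Y*Z**2 ↦ 3·1·5·16 = 240
  -3*Z**3 ↦ -3·1·1·64 = -192
Sum: F(1, 5, 4) = (1) + (5) + (-4) + (-75) + (-40) + (32) + (-125) + (-100) + (240) + (-192) = -258.
Reducing mod 7: -258 ≡ 1 (mod 7).
Since F(a, b, c) ≡ 1 ≠ 0 (mod 7), P does NOT lie on the curve.


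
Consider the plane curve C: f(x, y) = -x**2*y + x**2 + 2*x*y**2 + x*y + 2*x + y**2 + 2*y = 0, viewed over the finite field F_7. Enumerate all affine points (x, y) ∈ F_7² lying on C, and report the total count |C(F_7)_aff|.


Affine F_7-points: {(0, 0), (0, 5), (2, 2), (2, 5), (3, 2), (5, 0), (5, 1)}; count = 7.

For each of the 49 pairs (x, y) ∈ F_7², evaluate f(x, y) mod 7. Record the zeros.
  x = 0: [0↦0, 1↦3, 2↦1, 3↦1, 4↦3, 5↦0, 6↦6]  zeros at y ∈ {0, 5}
  x = 1: [0↦3, 1↦1, 2↦5, 3↦1, 4↦3, 5↦4, 6↦4]  zeros at y ∈ ∅
  x = 2: [0↦1, 1↦6, 2↦0, 3↦4, 4↦4, 5↦0, 6↦6]  zeros at y ∈ {2, 5}
  x = 3: [0↦1, 1↦4, 2↦0, 3↦3, 4↦6, 5↦2, 6↦5]  zeros at y ∈ {2}
  x = 4: [0↦3, 1↦2, 2↦5, 3↦5, 4↦2, 5↦3, 6↦1]  zeros at y ∈ ∅
  x = 5: [0↦0, 1↦0, 2↦1, 3↦3, 4↦6, 5↦3, 6↦1]  zeros at y ∈ {0, 1}
  x = 6: [0↦6, 1↦5, 2↦2, 3↦4, 4↦4, 5↦2, 6↦5]  zeros at y ∈ ∅
Collecting zeros: affine points = {(0, 0), (0, 5), (2, 2), (2, 5), (3, 2), (5, 0), (5, 1)}.
Total count |C(F_7)_aff| = 7.


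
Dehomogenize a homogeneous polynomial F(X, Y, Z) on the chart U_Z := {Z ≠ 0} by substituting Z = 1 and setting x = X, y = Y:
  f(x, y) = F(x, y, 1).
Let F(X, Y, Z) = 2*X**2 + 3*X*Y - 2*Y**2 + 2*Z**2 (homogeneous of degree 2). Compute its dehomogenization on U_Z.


f(x, y) = 2*x**2 + 3*x*y - 2*y**2 + 2

On U_Z we set Z = 1. Each monomial c·X^i·Y^j·Z^k in F becomes c·x^i·y^j·1^k = c·x^i·y^j.
Substituting Z = 1: F(X, Y, 1) = 2*x**2 + 3*x*y - 2*y**2 + 2.
Note: deg(f) ≤ deg(F) = 2; strict inequality happens when F is divisible by Z (lost terms).


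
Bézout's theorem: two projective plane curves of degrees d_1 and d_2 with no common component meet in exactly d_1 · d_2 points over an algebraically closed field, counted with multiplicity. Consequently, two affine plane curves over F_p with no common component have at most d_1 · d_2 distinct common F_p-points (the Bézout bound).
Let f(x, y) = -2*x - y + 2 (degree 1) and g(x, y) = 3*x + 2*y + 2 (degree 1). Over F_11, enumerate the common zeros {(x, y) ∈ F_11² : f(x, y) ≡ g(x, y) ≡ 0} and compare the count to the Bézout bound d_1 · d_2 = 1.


Common zeros: {(6, 1)}; count = 1; Bézout bound = 1.

deg(f) = 1, deg(g) = 1, so Bézout bound = 1.
Scan x ∈ F_11. For each x, list the y ∈ F_11 with f(x, y) ≡ 0 and those with g(x, y) ≡ 0 (mod 11); the common zeros in that column are the intersection.
  x = 0: f ≡ 0 at y ∈ {2}; g ≡ 0 at y ∈ {10}; common: ∅.
  x = 1: f ≡ 0 at y ∈ {0}; g ≡ 0 at y ∈ {3}; common: ∅.
  x = 2: f ≡ 0 at y ∈ {9}; g ≡ 0 at y ∈ {7}; common: ∅.
  x = 3: f ≡ 0 at y ∈ {7}; g ≡ 0 at y ∈ {0}; common: ∅.
  x = 4: f ≡ 0 at y ∈ {5}; g ≡ 0 at y ∈ {4}; common: ∅.
  x = 5: f ≡ 0 at y ∈ {3}; g ≡ 0 at y ∈ {8}; common: ∅.
  x = 6: f ≡ 0 at y ∈ {1}; g ≡ 0 at y ∈ {1}; common: {1}.
  x = 7: f ≡ 0 at y ∈ {10}; g ≡ 0 at y ∈ {5}; common: ∅.
  x = 8: f ≡ 0 at y ∈ {8}; g ≡ 0 at y ∈ {9}; common: ∅.
  x = 9: f ≡ 0 at y ∈ {6}; g ≡ 0 at y ∈ {2}; common: ∅.
  x = 10: f ≡ 0 at y ∈ {4}; g ≡ 0 at y ∈ {6}; common: ∅.
Collecting: common zeros = {(6, 1)}, so the count is 1.
Comparison with the Bézout bound: 1 ≤ 1 = deg(f)·deg(g), as expected for curves with no common component (the bound is attained).


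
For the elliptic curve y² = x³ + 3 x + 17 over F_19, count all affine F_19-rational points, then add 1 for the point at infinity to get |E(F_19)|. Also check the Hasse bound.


Affine points = {(0, 6), (0, 13), (4, 6), (4, 13), (5, 9), (5, 10), (6, 2), (6, 17), (7, 1), (7, 18), (13, 7), (13, 12), (15, 6), (15, 13), (16, 0)}; affine count = 15; |E(F_19)| = 16.

Discriminant check: Δ ∝ 4a³ + 27b² = 4·3³ + 27·17² = 4·27 + 27·289 ≡ 7 (mod 19). Nonzero ⇒ E is nonsingular.
For each x ∈ F_19, compute rhs = x³ + 3·x + 17 mod 19, then count y ∈ F_19 with y² ≡ rhs.
  x = 0: rhs = 17, matching y values: 6, 13 (2 points).
  x = 1: rhs = 2, matching y values: none (0 points).
  x = 2: rhs = 12, matching y values: none (0 points).
  x = 3: rhs = 15, matching y values: none (0 points).
  x = 4: rhs = 17, matching y values: 6, 13 (2 points).
  x = 5: rhs = 5, matching y values: 9, 10 (2 points).
  x = 6: rhs = 4, matching y values: 2, 17 (2 points).
  x = 7: rhs = 1, matching y values: 1, 18 (2 points).
  x = 8: rhs = 2, matching y values: none (0 points).
  x = 9: rhs = 13, matching y values: none (0 points).
  x = 10: rhs = 2, matching y values: none (0 points).
  x = 11: rhs = 13, matching y values: none (0 points).
  x = 12: rhs = 14, matching y values: none (0 points).
  x = 13: rhs = 11, matching y values: 7, 12 (2 points).
  x = 14: rhs = 10, matching y values: none (0 points).
  x = 15: rhs = 17, matching y values: 6, 13 (2 points).
  x = 16: rhs = 0, matching y values: 0 (1 points).
  x = 17: rhs = 3, matching y values: none (0 points).
  x = 18: rhs = 13, matching y values: none (0 points).
Total affine count: 15.
Full point count |E(F_19)| = 15 + 1 = 16.
Hasse bound: |16 − (19+1)| = |-4| = 4 ≤ 2√19 ≈ 8.7178 ✓.


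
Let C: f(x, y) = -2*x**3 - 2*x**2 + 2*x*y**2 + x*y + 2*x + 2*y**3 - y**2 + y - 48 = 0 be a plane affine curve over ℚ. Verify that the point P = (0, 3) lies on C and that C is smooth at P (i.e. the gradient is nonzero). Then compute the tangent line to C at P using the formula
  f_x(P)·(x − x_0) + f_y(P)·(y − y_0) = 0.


Tangent line at P: 23*x + 49*y - 147 = 0.

Step 1: f(0, 3) = 0, so P lies on C.
Step 2: partial derivatives
  f_x(x, y) = -6*x**2 - 4*x + 2*y**2 + y + 2, f_y(x, y) = 4*x*y + x + 6*y**2 - 2*y + 1.
  f_x(P) = 23, f_y(P) = 49 (gradient nonzero, so P is smooth).
Step 3: tangent line at P: 23·(x − 0) + 49·(y − 3) = 0.
Expanding: 23*x + 49*y - 147 = 0.


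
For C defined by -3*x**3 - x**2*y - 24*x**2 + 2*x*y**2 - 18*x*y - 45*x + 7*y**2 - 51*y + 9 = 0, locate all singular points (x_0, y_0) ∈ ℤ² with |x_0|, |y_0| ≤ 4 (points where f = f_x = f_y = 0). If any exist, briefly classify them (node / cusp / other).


Singular points: {(-3, 3)}; classification: cusp.

Compute partial derivatives:
  f_x = -9*x**2 - 2*x*y - 48*x + 2*y**2 - 18*y - 45.
  f_y = -x**2 + 4*x*y - 18*x + 14*y - 51.
Scan x_0 ∈ {−4, ..., 4}. For each x_0, f_y(x_0, y) is a polynomial in y; find its integer roots y ∈ {−4, ..., 4}, then test f_x and f at those candidates.
  x = -4: f_y(-4, y) = 5 - 2*y; no integer root y with |y| ≤ 4.
  x = -3: f_y(-3, y) = 2*y - 6; vanishes at y ∈ {3}. (-3, 3): f_x = 0, f = 0 — SINGULAR.
  x = -2: f_y(-2, y) = 6*y - 19; no integer root y with |y| ≤ 4.
  x = -1: f_y(-1, y) = 10*y - 34; no integer root y with |y| ≤ 4.
  x = 0: f_y(0, y) = 14*y - 51; no integer root y with |y| ≤ 4.
  x = 1: f_y(1, y) = 18*y - 70; no integer root y with |y| ≤ 4.
  x = 2: f_y(2, y) = 22*y - 91; no integer root y with |y| ≤ 4.
  x = 3: f_y(3, y) = 26*y - 114; no integer root y with |y| ≤ 4.
  x = 4: f_y(4, y) = 30*y - 139; no integer root y with |y| ≤ 4.
Only singular point on the grid: (-3, 3).
Classify: substitute x = -3 + u, y = 3 + v and expand: f = -3*u**3 - u**2*v + 2*u*v**2 + v**2.
No constant or linear terms (consistent with a singular point). Quadratic part: v**2. Cubic part: -3*u**3 - u**2*v + 2*u*v**2.
The quadratic part v**2 is a perfect square, so there is a single (double) tangent line v = 0, i.e. y = 3. Restricting the cubic part to that line (v = 0) leaves -3*u**3 ≠ 0, so f is not divisible by v and the branch is v² ≈ 3*u**3 to lowest order — this is a cusp.
Classification: cusp.


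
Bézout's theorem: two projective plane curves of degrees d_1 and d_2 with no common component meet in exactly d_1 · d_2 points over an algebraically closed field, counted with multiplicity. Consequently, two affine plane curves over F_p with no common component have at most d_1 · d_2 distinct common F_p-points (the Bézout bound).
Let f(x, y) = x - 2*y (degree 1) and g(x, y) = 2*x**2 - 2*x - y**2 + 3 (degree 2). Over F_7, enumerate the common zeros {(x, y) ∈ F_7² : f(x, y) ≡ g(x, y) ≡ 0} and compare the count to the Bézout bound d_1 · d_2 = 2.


Common zeros: {(5, 6)}; count = 1; Bézout bound = 2.

deg(f) = 1, deg(g) = 2, so Bézout bound = 2.
Scan x ∈ F_7. For each x, list the y ∈ F_7 with f(x, y) ≡ 0 and those with g(x, y) ≡ 0 (mod 7); the common zeros in that column are the intersection.
  x = 0: f ≡ 0 at y ∈ {0}; g ≡ 0 at y ∈ ∅; common: ∅.
  x = 1: f ≡ 0 at y ∈ {4}; g ≡ 0 at y ∈ ∅; common: ∅.
  x = 2: f ≡ 0 at y ∈ {1}; g ≡ 0 at y ∈ {0}; common: ∅.
  x = 3: f ≡ 0 at y ∈ {5}; g ≡ 0 at y ∈ {1, 6}; common: ∅.
  x = 4: f ≡ 0 at y ∈ {2}; g ≡ 0 at y ∈ ∅; common: ∅.
  x = 5: f ≡ 0 at y ∈ {6}; g ≡ 0 at y ∈ {1, 6}; common: {6}.
  x = 6: f ≡ 0 at y ∈ {3}; g ≡ 0 at y ∈ {0}; common: ∅.
Collecting: common zeros = {(5, 6)}, so the count is 1.
Comparison with the Bézout bound: 1 ≤ 2 = deg(f)·deg(g), as expected for curves with no common component (the affine F_7-count falls short of the bound because intersections may lie at infinity, over extension fields, or carry multiplicity).


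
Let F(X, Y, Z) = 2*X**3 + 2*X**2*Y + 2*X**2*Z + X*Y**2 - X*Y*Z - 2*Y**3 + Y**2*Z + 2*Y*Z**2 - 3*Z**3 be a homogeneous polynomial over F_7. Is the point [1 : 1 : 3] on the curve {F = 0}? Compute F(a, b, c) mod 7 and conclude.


F(1,1,3) ≡ 2 (mod 7); P is NOT on the curve.

Evaluate F(1, 1, 3) term-by-term (mod 7).
  2*X**3 ↦ 2·1·1·1 = 2
  2*X**2*Y ↦ 2·1·1·1 = 2
  2*X**2*Z ↦ 2·1·1·3 = 6
  X*Y**2 ↦ 1·1·1·1 = 1
  -X*Y*Z ↦ -1·1·1·3 = -3
  -2*Y**3 ↦ -2·1·1·1 = -2
  Y**2*Z ↦ 1·1·1·3 = 3
  2*Y*Z**2 ↦ 2·1·1·9 = 18
  -3*Z**3 ↦ -3·1·1·27 = -81
Sum: F(1, 1, 3) = (2) + (2) + (6) + (1) + (-3) + (-2) + (3) + (18) + (-81) = -54.
Reducing mod 7: -54 ≡ 2 (mod 7).
Since F(a, b, c) ≡ 2 ≠ 0 (mod 7), P does NOT lie on the curve.


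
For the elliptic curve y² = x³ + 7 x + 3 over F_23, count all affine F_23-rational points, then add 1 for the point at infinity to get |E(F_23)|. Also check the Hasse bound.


Affine points = {(0, 7), (0, 16), (2, 5), (2, 18), (4, 7), (4, 16), (5, 5), (5, 18), (6, 10), (6, 13), (7, 2), (7, 21), (9, 6), (9, 17), (11, 10), (11, 13), (14, 4), (14, 19), (16, 5), (16, 18), (18, 2), (18, 21), (19, 7), (19, 16), (20, 1), (20, 22), (21, 2), (21, 21), (22, 8), (22, 15)}; affine count = 30; |E(F_23)| = 31.

Discriminant check: Δ ∝ 4a³ + 27b² = 4·7³ + 27·3² = 4·343 + 27·9 ≡ 5 (mod 23). Nonzero ⇒ E is nonsingular.
For each x ∈ F_23, compute rhs = x³ + 7·x + 3 mod 23, then count y ∈ F_23 with y² ≡ rhs.
  x = 0: rhs = 3, matching y values: 7, 16 (2 points).
  x = 1: rhs = 11, matching y values: none (0 points).
  x = 2: rhs = 2, matching y values: 5, 18 (2 points).
  x = 3: rhs = 5, matching y values: none (0 points).
  x = 4: rhs = 3, matching y values: 7, 16 (2 points).
  x = 5: rhs = 2, matching y values: 5, 18 (2 points).
  x = 6: rhs = 8, matching y values: 10, 13 (2 points).
  x = 7: rhs = 4, matching y values: 2, 21 (2 points).
  x = 8: rhs = 19, matching y values: none (0 points).
  x = 9: rhs = 13, matching y values: 6, 17 (2 points).
  x = 10: rhs = 15, matching y values: none (0 points).
  x = 11: rhs = 8, matching y values: 10, 13 (2 points).
  x = 12: rhs = 21, matching y values: none (0 points).
  x = 13: rhs = 14, matching y values: none (0 points).
  x = 14: rhs = 16, matching y values: 4, 19 (2 points).
  x = 15: rhs = 10, matching y values: none (0 points).
  x = 16: rhs = 2, matching y values: 5, 18 (2 points).
  x = 17: rhs = 21, matching y values: none (0 points).
  x = 18: rhs = 4, matching y values: 2, 21 (2 points).
  x = 19: rhs = 3, matching y values: 7, 16 (2 points).
  x = 20: rhs = 1, matching y values: 1, 22 (2 points).
  x = 21: rhs = 4, matching y values: 2, 21 (2 points).
  x = 22: rhs = 18, matching y values: 8, 15 (2 points).
Total affine count: 30.
Full point count |E(F_23)| = 30 + 1 = 31.
Hasse bound: |31 − (23+1)| = |7| = 7 ≤ 2√23 ≈ 9.5917 ✓.


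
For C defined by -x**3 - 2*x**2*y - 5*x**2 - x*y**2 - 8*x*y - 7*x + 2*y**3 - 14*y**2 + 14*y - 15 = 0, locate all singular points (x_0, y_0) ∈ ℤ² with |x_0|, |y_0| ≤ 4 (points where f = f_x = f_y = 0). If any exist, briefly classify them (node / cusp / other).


Singular points: {(-3, 2)}; classification: cusp.

Compute partial derivatives:
  f_x = -3*x**2 - 4*x*y - 10*x - y**2 - 8*y - 7.
  f_y = -2*x**2 - 2*x*y - 8*x + 6*y**2 - 28*y + 14.
Scan x_0 ∈ {−4, ..., 4}. For each x_0, f_y(x_0, y) is a polynomial in y; find its integer roots y ∈ {−4, ..., 4}, then test f_x and f at those candidates.
  x = -4: f_y(-4, y) = 6*y**2 - 20*y + 14; vanishes at y ∈ {1}. (-4, 1): f_x = -8 ≠ 0.
  x = -3: f_y(-3, y) = 6*y**2 - 22*y + 20; vanishes at y ∈ {2}. (-3, 2): f_x = 0, f = 0 — SINGULAR.
  x = -2: f_y(-2, y) = 6*y**2 - 24*y + 22; no integer root y with |y| ≤ 4.
  x = -1: f_y(-1, y) = 6*y**2 - 26*y + 20; vanishes at y ∈ {1}. (-1, 1): f_x = -5 ≠ 0.
  x = 0: f_y(0, y) = 6*y**2 - 28*y + 14; no integer root y with |y| ≤ 4.
  x = 1: f_y(1, y) = 6*y**2 - 30*y + 4; no integer root y with |y| ≤ 4.
  x = 2: f_y(2, y) = 6*y**2 - 32*y - 10; no integer root y with |y| ≤ 4.
  x = 3: f_y(3, y) = 6*y**2 - 34*y - 28; no integer root y with |y| ≤ 4.
  x = 4: f_y(4, y) = 6*y**2 - 36*y - 50; no integer root y with |y| ≤ 4.
Only singular point on the grid: (-3, 2).
Classify: substitute x = -3 + u, y = 2 + v and expand: f = -u**3 - 2*u**2*v - u*v**2 + 2*v**3 + v**2.
No constant or linear terms (consistent with a singular point). Quadratic part: v**2. Cubic part: -u**3 - 2*u**2*v - u*v**2 + 2*v**3.
The quadratic part v**2 is a perfect square, so there is a single (double) tangent line v = 0, i.e. y = 2. Restricting the cubic part to that line (v = 0) leaves -u**3 ≠ 0, so f is not divisible by v and the branch is v² ≈ u**3 to lowest order — this is a cusp.
Classification: cusp.


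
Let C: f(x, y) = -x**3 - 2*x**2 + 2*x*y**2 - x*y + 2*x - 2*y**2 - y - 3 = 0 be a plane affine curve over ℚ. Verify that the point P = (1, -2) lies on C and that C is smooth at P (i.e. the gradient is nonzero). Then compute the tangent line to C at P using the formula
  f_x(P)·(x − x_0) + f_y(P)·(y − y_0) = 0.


Tangent line at P: 5*x - 2*y - 9 = 0.

Step 1: f(1, -2) = 0, so P lies on C.
Step 2: partial derivatives
  f_x(x, y) = -3*x**2 - 4*x + 2*y**2 - y + 2, f_y(x, y) = 4*x*y - x - 4*y - 1.
  f_x(P) = 5, f_y(P) = -2 (gradient nonzero, so P is smooth).
Step 3: tangent line at P: 5·(x − 1) + -2·(y − -2) = 0.
Expanding: 5*x - 2*y - 9 = 0.


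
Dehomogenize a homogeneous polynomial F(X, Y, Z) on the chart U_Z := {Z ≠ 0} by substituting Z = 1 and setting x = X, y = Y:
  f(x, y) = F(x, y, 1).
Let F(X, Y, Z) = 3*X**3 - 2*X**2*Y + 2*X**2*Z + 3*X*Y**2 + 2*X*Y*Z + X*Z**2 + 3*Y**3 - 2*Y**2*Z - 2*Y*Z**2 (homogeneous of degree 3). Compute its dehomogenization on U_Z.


f(x, y) = 3*x**3 - 2*x**2*y + 2*x**2 + 3*x*y**2 + 2*x*y + x + 3*y**3 - 2*y**2 - 2*y

On U_Z we set Z = 1. Each monomial c·X^i·Y^j·Z^k in F becomes c·x^i·y^j·1^k = c·x^i·y^j.
Substituting Z = 1: F(X, Y, 1) = 3*x**3 - 2*x**2*y + 2*x**2 + 3*x*y**2 + 2*x*y + x + 3*y**3 - 2*y**2 - 2*y.
Note: deg(f) ≤ deg(F) = 3; strict inequality happens when F is divisible by Z (lost terms).


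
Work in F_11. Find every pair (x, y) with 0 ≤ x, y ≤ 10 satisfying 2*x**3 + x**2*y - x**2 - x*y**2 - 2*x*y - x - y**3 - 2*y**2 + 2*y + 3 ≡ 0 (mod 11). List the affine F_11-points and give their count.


Affine F_11-points: {(0, 10), (1, 1), (1, 8), (1, 10), (2, 3), (3, 1), (4, 2), (5, 6), (6, 5), (7, 1)}; count = 10.

For each of the 121 pairs (x, y) ∈ F_11², evaluate f(x, y) mod 11. Record the zeros.
  x = 0: [0↦3, 1↦2, 2↦2, 3↦8, 4↦3, 5↦3, 6↦2, 7↦5, 8↦6, 9↦10, 10↦0]  zeros at y ∈ {10}
  x = 1: [0↦3, 1↦0, 2↦7, 3↦7, 4↦5, 5↦6, 6↦4, 7↦4, 8↦0, 9↦8, 10↦0]  zeros at y ∈ {1, 8, 10}
  x = 2: [0↦2, 1↦10, 2↦4, 3↦0, 4↦3, 5↦7, 6↦6, 7↦5, 8↦9, 9↦1, 10↦8]  zeros at y ∈ {3}
  x = 3: [0↦1, 1↦0, 2↦5, 3↦10, 4↦9, 5↦7, 6↦9, 7↦9, 8↦1, 9↦1, 10↦3]  zeros at y ∈ {1}
  x = 4: [0↦1, 1↦4, 2↦0, 3↦5, 4↦2, 5↦7, 6↦3, 7↦6, 8↦10, 9↦9, 10↦8]  zeros at y ∈ {2}
  x = 5: [0↦3, 1↦1, 2↦1, 3↦8, 4↦5, 5↦8, 6↦0, 7↦8, 8↦4, 9↦4, 10↦2]  zeros at y ∈ {6}
  x = 6: [0↦8, 1↦3, 2↦9, 3↦9, 4↦8, 5↦0, 6↦1, 7↦5, 8↦6, 9↦9, 10↦8]  zeros at y ∈ {5}
  x = 7: [0↦6, 1↦0, 2↦3, 3↦9, 4↦1, 5↦6, 6↦7, 7↦9, 8↦6, 9↦3, 10↦5]  zeros at y ∈ {1}
  x = 8: [0↦9, 1↦4, 2↦6, 3↦9, 4↦7, 5↦5, 6↦8, 7↦10, 8↦5, 9↦9, 10↦5]  zeros at y ∈ ∅
  x = 9: [0↦7, 1↦5, 2↦8, 3↦10, 4↦5, 5↦9, 6↦5, 7↦9, 8↦4, 9↦6, 10↦9]  zeros at y ∈ ∅
  x = 10: [0↦1, 1↦4, 2↦10, 3↦2, 4↦7, 5↦8, 6↦10, 7↦7, 8↦4, 9↦6, 10↦7]  zeros at y ∈ ∅
Collecting zeros: affine points = {(0, 10), (1, 1), (1, 8), (1, 10), (2, 3), (3, 1), (4, 2), (5, 6), (6, 5), (7, 1)}.
Total count |C(F_11)_aff| = 10.


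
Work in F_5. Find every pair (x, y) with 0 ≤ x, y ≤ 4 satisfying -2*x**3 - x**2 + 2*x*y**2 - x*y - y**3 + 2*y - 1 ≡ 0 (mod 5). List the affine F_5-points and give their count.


Affine F_5-points: {(0, 1), (0, 2), (1, 3), (3, 1), (3, 2), (3, 3), (4, 0), (4, 1), (4, 2)}; count = 9.

For each of the 25 pairs (x, y) ∈ F_5², evaluate f(x, y) mod 5. Record the zeros.
  x = 0: [0↦4, 1↦0, 2↦0, 3↦3, 4↦3]  zeros at y ∈ {1, 2}
  x = 1: [0↦1, 1↦3, 2↦3, 3↦0, 4↦3]  zeros at y ∈ {3}
  x = 2: [0↦4, 1↦2, 2↦2, 3↦3, 4↦4]  zeros at y ∈ ∅
  x = 3: [0↦1, 1↦0, 2↦0, 3↦0, 4↦4]  zeros at y ∈ {1, 2, 3}
  x = 4: [0↦0, 1↦0, 2↦0, 3↦4, 4↦1]  zeros at y ∈ {0, 1, 2}
Collecting zeros: affine points = {(0, 1), (0, 2), (1, 3), (3, 1), (3, 2), (3, 3), (4, 0), (4, 1), (4, 2)}.
Total count |C(F_5)_aff| = 9.


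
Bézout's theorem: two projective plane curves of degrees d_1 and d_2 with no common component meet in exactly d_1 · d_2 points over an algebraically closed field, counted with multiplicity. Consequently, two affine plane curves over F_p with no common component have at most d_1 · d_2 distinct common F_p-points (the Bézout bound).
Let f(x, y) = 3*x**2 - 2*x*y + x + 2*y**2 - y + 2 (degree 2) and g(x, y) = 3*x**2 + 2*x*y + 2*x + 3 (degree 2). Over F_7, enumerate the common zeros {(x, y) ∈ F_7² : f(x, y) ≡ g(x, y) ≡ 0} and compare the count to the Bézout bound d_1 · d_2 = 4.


Common zeros: {(2, 4), (6, 2)}; count = 2; Bézout bound = 4.

deg(f) = 2, deg(g) = 2, so Bézout bound = 4.
Scan x ∈ F_7. For each x, list the y ∈ F_7 with f(x, y) ≡ 0 and those with g(x, y) ≡ 0 (mod 7); the common zeros in that column are the intersection.
  x = 0: f ≡ 0 at y ∈ ∅; g ≡ 0 at y ∈ ∅; common: ∅.
  x = 1: f ≡ 0 at y ∈ ∅; g ≡ 0 at y ∈ {3}; common: ∅.
  x = 2: f ≡ 0 at y ∈ {2, 4}; g ≡ 0 at y ∈ {4}; common: {4}.
  x = 3: f ≡ 0 at y ∈ ∅; g ≡ 0 at y ∈ {1}; common: ∅.
  x = 4: f ≡ 0 at y ∈ ∅; g ≡ 0 at y ∈ {4}; common: ∅.
  x = 5: f ≡ 0 at y ∈ {4, 5}; g ≡ 0 at y ∈ {1}; common: ∅.
  x = 6: f ≡ 0 at y ∈ {1, 2}; g ≡ 0 at y ∈ {2}; common: {2}.
Collecting: common zeros = {(2, 4), (6, 2)}, so the count is 2.
Comparison with the Bézout bound: 2 ≤ 4 = deg(f)·deg(g), as expected for curves with no common component (the affine F_7-count falls short of the bound because intersections may lie at infinity, over extension fields, or carry multiplicity).


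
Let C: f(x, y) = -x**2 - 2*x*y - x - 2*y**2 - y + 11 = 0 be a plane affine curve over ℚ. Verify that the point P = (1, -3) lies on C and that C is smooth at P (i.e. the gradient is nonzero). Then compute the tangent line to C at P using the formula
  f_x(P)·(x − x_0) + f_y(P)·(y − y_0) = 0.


Tangent line at P: 3*x + 9*y + 24 = 0.

Step 1: f(1, -3) = 0, so P lies on C.
Step 2: partial derivatives
  f_x(x, y) = -2*x - 2*y - 1, f_y(x, y) = -2*x - 4*y - 1.
  f_x(P) = 3, f_y(P) = 9 (gradient nonzero, so P is smooth).
Step 3: tangent line at P: 3·(x − 1) + 9·(y − -3) = 0.
Expanding: 3*x + 9*y + 24 = 0.


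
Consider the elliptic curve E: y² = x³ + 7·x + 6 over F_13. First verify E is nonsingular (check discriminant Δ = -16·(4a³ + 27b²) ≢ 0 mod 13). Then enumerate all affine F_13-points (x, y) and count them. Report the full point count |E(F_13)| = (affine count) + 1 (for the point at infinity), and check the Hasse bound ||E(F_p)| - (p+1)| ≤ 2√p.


Affine points = {(1, 1), (1, 12), (5, 6), (5, 7), (6, 2), (6, 11), (10, 6), (10, 7), (11, 6), (11, 7)}; affine count = 10; |E(F_13)| = 11.

Discriminant check: Δ ∝ 4a³ + 27b² = 4·7³ + 27·6² = 4·343 + 27·36 ≡ 4 (mod 13). Nonzero ⇒ E is nonsingular.
For each x ∈ F_13, compute rhs = x³ + 7·x + 6 mod 13, then count y ∈ F_13 with y² ≡ rhs.
  x = 0: rhs = 6, matching y values: none (0 points).
  x = 1: rhs = 1, matching y values: 1, 12 (2 points).
  x = 2: rhs = 2, matching y values: none (0 points).
  x = 3: rhs = 2, matching y values: none (0 points).
  x = 4: rhs = 7, matching y values: none (0 points).
  x = 5: rhs = 10, matching y values: 6, 7 (2 points).
  x = 6: rhs = 4, matching y values: 2, 11 (2 points).
  x = 7: rhs = 8, matching y values: none (0 points).
  x = 8: rhs = 2, matching y values: none (0 points).
  x = 9: rhs = 5, matching y values: none (0 points).
  x = 10: rhs = 10, matching y values: 6, 7 (2 points).
  x = 11: rhs = 10, matching y values: 6, 7 (2 points).
  x = 12: rhs = 11, matching y values: none (0 points).
Total affine count: 10.
Full point count |E(F_13)| = 10 + 1 = 11.
Hasse bound: |11 − (13+1)| = |-3| = 3 ≤ 2√13 ≈ 7.2111 ✓.
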